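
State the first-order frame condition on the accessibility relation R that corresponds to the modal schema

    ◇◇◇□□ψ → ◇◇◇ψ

∀x ∀y (xR³y → ∃w (yR²w ∧ xR³w))

This is a Sahlqvist (Geach-type) schema ◇^3□^2ψ → □^0◇^3ψ.
Minimal-valuation argument: fix x; take any y with xR^3y and any z with xR^0z. Set V(ψ) to the set of worlds R-reachable from y in exactly 2 steps. Then □^2ψ holds at y, so the antecedent holds at x; validity forces ◇^3ψ at z, giving a w with zR^3w and yR^2w.
First-order correspondent: ∀x ∀y (xR³y → ∃w (yR²w ∧ xR³w)).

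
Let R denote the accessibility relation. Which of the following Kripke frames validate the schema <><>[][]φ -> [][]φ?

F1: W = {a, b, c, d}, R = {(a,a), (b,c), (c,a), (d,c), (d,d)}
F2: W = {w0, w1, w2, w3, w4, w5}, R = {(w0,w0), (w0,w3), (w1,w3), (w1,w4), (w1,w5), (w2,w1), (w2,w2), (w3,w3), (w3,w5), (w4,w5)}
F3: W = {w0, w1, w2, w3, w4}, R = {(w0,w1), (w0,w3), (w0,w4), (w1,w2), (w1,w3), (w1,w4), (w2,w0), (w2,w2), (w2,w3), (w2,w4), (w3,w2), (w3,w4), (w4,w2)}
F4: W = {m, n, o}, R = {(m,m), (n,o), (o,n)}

Frame correspondent (Sahlqvist): forall x forall y forall z ((x R^2 y & x R^2 z) -> exists w (y R^2 w & z = w)) — i.e. a generalized confluence (Geach) condition.
F1: fails — dR²a, dR²c but no w with aR²w and c=w.
F2: fails — w0R²w3, w0R²w0 but no w with w3R²w and w0=w.
F3: fails — w1R²w0, w1R²w0 but no w with w0R²w and w0=w.
F4: satisfies the condition.
Valid on: F4.

F4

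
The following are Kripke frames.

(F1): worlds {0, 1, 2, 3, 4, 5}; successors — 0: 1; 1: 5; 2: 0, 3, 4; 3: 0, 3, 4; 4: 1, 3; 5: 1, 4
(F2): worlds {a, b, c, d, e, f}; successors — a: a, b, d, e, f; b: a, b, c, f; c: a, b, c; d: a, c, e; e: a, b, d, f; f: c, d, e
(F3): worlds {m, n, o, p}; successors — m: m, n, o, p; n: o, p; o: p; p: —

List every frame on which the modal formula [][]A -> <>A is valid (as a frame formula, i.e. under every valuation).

The schema corresponds to a generalized confluence (Geach) condition: forall x exists w (x R^2 w & xRw).
(F1): fails — at 0 but no w with 0R²w and 0Rw.
(F2): holds.
(F3): fails — at o but no w with oR²w and oRw.

(F2)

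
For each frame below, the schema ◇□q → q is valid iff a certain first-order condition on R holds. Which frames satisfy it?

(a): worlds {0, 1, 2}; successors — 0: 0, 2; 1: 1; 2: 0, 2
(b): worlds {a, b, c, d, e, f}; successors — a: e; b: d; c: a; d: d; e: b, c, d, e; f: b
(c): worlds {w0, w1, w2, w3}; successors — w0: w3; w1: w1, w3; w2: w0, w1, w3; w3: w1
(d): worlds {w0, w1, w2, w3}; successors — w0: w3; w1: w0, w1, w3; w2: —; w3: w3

This is the axiom for symmetry; its first-order frame correspondent is ∀x ∀y (Rxy → Ryx).
(a): ✓.
(b): fails — Reb but not Rbe.
(c): fails — Rw0w3 but not Rw3w0.
(d): fails — Rw1w0 but not Rw0w1.

(a)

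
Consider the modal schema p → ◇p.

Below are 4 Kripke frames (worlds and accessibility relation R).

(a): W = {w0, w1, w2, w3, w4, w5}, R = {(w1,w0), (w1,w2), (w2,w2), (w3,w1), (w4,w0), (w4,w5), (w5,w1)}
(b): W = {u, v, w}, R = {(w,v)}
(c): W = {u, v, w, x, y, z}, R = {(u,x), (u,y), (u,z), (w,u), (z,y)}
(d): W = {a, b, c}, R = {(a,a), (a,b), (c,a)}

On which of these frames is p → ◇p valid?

The schema corresponds to reflexivity: ∀x Rxx.
(a): fails — world w0 does not see itself.
(b): fails — world u does not see itself.
(c): fails — world u does not see itself.
(d): fails — world b does not see itself.

none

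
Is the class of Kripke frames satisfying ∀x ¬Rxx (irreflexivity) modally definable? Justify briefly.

Not definable by any modal formula

If a class were modally definable it would be closed under surjective bounded morphisms (Goldblatt–Thomason).
The 5-cycle (worlds s,t,u,v,w with s→t→u→v→w→s) is irreflexive, and the map sending every world to a single reflexive point • is a surjective bounded morphism (forth: every edge maps to (•,•); back: every world has a successor). So any modal formula valid on the 5-cycle is also valid on the reflexive point, which is not irreflexive.
Hence irreflexivity is not modally definable.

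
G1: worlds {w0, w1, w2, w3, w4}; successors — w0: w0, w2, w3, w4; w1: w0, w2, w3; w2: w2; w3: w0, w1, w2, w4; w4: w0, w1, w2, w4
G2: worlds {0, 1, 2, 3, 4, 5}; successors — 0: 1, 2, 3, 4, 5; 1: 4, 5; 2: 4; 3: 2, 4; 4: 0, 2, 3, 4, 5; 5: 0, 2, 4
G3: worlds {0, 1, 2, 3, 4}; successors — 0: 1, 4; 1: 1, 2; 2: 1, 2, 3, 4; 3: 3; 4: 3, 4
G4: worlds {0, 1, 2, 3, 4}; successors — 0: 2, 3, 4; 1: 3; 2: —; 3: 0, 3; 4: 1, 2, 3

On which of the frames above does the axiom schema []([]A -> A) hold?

G3

Frame correspondent (Sahlqvist): forall x forall y (Rxy -> Ryy) — i.e. shift-reflexivity.
G1: fails — Rw3w1 but not Rw1w1.
G2: fails — R32 but not R22.
G3: ✓.
G4: fails — R02 but not R22.
Valid on: G3.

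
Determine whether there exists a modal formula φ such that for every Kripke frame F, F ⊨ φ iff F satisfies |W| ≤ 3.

Any modally definable frame class is closed under disjoint unions.
Any modal formula valid on each of 4 disjoint one-world frames is valid on their disjoint union (validity is preserved under disjoint unions). Each one-world frame has |W|=1≤3, but the union has |W|=4.
So no modal formula (or set of formulas) defines exactly the |W|≤3 frames.

Not modally definable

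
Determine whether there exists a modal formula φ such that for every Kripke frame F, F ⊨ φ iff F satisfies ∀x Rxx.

Yes, by □q → q

This is a Sahlqvist condition; the T axiom □q → q defines it.
Suppose □q→q is valid. At any x set V(q)={w : Rxw}. Then □q holds at x, so q holds at x, i.e. Rxx.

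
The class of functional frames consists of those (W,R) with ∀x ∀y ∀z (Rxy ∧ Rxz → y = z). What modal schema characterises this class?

The condition is partial functionality. The CD schema ◇q → □q defines it.
Suppose ◇q→□q is valid. Take Rxy, Rxz and set V(q)={y}. Then ◇q at x, so □q at x, so q at z, i.e. z=y.

◇q → □q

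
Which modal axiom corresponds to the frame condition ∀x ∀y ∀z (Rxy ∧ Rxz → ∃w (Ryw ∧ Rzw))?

◇□r → □◇r

This is convergence; the standard corresponding axiom is .2: ◇□r → □◇r.
Suppose ◇□r→□◇r is valid. Take Rxy, Rxz and set V(r)={w : Ryw}. Then □r at y so ◇□r at x, so □◇r at x, so ◇r at z, giving w with Rzw and Ryw.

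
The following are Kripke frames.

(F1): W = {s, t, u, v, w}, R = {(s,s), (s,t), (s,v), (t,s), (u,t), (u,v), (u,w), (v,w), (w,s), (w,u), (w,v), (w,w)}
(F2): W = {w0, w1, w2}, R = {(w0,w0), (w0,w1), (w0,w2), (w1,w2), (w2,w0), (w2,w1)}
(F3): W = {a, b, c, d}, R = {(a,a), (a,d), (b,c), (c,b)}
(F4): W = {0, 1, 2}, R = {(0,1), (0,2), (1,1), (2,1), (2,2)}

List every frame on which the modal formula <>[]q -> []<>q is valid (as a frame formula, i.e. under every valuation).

This is the axiom for convergence; its first-order frame correspondent is forall x forall y forall z (Rxy & Rxz -> exists w (Ryw & Rzw)).
(F1): fails — Rsv and Rss but v and s have no common successor.
(F2): fails — Rw0w1 and Rw0w2 but w1 and w2 have no common successor.
(F3): fails — Raa and Rad but a and d have no common successor.
(F4): satisfies the condition.
Valid on: (F4).

(F4)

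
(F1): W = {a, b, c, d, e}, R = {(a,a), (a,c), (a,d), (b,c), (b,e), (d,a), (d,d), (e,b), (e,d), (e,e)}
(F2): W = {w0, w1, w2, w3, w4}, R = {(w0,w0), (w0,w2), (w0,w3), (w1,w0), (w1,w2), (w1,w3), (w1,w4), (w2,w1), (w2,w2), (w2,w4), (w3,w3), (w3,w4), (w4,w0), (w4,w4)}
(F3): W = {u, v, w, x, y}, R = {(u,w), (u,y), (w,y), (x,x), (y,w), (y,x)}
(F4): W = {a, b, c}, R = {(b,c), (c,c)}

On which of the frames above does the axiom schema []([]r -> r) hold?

This is the axiom for shift-reflexivity; its first-order frame correspondent is forall x forall y (Rxy -> Ryy).
(F1): fails — Rbc but not Rcc.
(F2): fails — Rw2w1 but not Rw1w1.
(F3): fails — Ruw but not Rww.
(F4): ✓.

(F4)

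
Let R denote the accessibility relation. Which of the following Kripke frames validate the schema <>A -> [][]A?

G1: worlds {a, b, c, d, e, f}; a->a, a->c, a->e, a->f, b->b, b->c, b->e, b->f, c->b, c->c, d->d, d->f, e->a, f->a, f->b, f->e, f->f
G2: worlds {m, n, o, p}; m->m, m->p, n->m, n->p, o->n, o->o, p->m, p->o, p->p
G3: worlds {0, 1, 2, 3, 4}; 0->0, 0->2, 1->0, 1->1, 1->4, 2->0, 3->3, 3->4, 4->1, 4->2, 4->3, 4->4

none

This is the axiom for a generalized confluence (Geach) condition; its first-order frame correspondent is forall x forall y forall z ((xRy & x R^2 z) -> exists w (y = w & z = w)).
G1: fails — aRa, aR²b but a ≠ b.
G2: fails — mRm, mR²o but m ≠ o.
G3: fails — 0R0, 0R²2 but 0 ≠ 2.
Valid on no frame.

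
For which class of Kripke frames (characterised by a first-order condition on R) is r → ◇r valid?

reflexivity

Equivalently (dual form): □r → r.
Suppose □r→r is valid. At any x set V(r)={w : Rxw}. Then □r holds at x, so r holds at x, i.e. Rxx.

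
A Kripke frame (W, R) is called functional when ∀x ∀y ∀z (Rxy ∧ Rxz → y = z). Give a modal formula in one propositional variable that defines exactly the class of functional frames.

◇p → □p

This is partial functionality; the standard corresponding axiom is CD: ◇p → □p.
Suppose ◇p→□p is valid. Take Rxy, Rxz and set V(p)={y}. Then ◇p at x, so □p at x, so p at z, i.e. z=y.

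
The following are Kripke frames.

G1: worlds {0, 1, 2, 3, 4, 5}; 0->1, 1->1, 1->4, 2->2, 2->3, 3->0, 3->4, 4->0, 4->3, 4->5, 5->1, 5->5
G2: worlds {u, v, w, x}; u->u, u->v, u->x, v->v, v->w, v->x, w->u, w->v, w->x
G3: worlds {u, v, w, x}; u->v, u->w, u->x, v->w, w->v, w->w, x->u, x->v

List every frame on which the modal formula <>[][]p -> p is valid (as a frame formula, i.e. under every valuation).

Frame correspondent (Sahlqvist): forall x forall y (xRy -> exists w (y R^2 w & x = w)) — i.e. a generalized confluence (Geach) condition.
G1: fails — 2R3 but no w with 3R²w and 2=w.
G2: fails — uRx but no t with xR²t and u=t.
G3: fails — uRv but no t with vR²t and u=t.
Valid on no frame.

none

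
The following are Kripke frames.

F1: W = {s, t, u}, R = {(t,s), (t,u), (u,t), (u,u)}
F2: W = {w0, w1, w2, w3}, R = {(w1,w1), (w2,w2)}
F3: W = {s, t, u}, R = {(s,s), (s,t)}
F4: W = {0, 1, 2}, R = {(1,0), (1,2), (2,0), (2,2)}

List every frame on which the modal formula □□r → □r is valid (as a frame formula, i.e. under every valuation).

This is the axiom for density; its first-order frame correspondent is ∀x ∀y (Rxy → ∃z (Rxz ∧ Rzy)).
F1: fails — Rts but no z with Rtz and Rzs.
F2: satisfies the condition.
F3: satisfies the condition.
F4: satisfies the condition.
Valid on: F2, F3, F4.

F2, F3, F4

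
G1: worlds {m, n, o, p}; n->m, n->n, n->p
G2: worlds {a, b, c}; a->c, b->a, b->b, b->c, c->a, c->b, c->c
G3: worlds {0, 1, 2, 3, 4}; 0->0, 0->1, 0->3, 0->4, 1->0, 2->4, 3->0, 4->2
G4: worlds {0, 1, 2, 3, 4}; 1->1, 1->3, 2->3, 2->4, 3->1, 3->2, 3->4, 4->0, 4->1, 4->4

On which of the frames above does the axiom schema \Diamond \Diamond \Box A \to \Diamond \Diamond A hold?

G2

This is the axiom for a generalized confluence (Geach) condition; its first-order frame correspondent is \forall x \forall y (x R^2 y \to \exists w (yRw \wedge x R^2 w)).
G1: fails — nR²m but no w with mRw and nR²w.
G2: ✓.
G3: fails — 1R²4 but no w with 4Rw and 1R²w.
G4: fails — 2R²0 but no w with 0Rw and 2R²w.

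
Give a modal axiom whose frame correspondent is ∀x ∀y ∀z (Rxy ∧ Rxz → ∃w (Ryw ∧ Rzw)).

This is convergence; the standard corresponding axiom is .2: ◇□q → □◇q.

◇□q → □◇q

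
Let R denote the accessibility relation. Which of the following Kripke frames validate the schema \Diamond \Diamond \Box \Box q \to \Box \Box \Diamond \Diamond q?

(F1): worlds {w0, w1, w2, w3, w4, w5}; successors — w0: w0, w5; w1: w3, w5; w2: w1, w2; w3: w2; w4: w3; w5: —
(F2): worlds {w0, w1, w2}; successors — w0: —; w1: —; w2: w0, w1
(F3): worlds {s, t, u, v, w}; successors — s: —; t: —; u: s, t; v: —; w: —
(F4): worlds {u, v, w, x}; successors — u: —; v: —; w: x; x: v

The schema corresponds to a generalized confluence (Geach) condition: \forall x \forall y \forall z ((x R^2 y \wedge x R^2 z) \to \exists w (y R^2 w \wedge z R^2 w)).
(F1): fails — w0R²w0, w0R²w5 but no w with w0R²w and w5R²w.
(F2): ✓.
(F3): ✓.
(F4): fails — wR²v, wR²v but no t with vR²t and vR²t.
Valid on: (F2), (F3).

(F2), (F3)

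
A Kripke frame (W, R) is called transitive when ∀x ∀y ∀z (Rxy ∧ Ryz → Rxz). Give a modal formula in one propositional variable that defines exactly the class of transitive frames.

□p → □□p

This is transitivity; the standard corresponding axiom is 4: □p → □□p.
Suppose □p→□□p is valid. Take Rxy, Ryz and set V(p)={w : Rxw}. Then □p at x, so □□p at x, so □p at y, so p at z, i.e. Rxz.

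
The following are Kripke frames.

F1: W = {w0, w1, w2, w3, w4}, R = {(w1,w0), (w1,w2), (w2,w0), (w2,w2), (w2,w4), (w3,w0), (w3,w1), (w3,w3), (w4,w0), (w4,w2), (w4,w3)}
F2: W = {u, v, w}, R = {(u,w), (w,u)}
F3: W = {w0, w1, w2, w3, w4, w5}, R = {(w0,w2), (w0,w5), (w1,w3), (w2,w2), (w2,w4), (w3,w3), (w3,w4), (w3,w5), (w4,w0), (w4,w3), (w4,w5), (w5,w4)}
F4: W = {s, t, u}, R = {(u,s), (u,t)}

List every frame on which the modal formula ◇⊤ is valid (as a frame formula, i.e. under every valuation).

Frame correspondent (Sahlqvist): ∀x ∃y Rxy — i.e. seriality.
F1: fails — world w0 has no successor.
F2: fails — world v has no successor.
F3: satisfies the condition.
F4: fails — world s has no successor.
Valid on: F3.

F3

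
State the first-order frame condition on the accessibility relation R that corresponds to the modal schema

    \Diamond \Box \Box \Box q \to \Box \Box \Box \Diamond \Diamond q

This is a Sahlqvist (Geach-type) schema ◇^1□^3q → □^3◇^2q.
Minimal-valuation argument: fix x; take any y with xR^1y and any z with xR^3z. Set V(q) to the set of worlds R-reachable from y in exactly 3 steps. Then □^3q holds at y, so the antecedent holds at x; validity forces ◇^2q at z, giving a w with zR^2w and yR^3w.
First-order correspondent: \forall x \forall y \forall z ((xRy \wedge x R^3 z) \to \exists w (y R^3 w \wedge z R^2 w)).

\forall x \forall y \forall z ((xRy \wedge x R^3 z) \to \exists w (y R^3 w \wedge z R^2 w))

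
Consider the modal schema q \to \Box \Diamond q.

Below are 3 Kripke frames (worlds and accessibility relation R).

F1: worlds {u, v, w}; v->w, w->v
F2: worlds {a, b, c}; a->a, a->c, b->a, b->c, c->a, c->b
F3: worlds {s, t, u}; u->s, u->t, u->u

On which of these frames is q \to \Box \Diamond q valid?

F1

Frame correspondent (Sahlqvist): \forall x \forall y (Rxy \to Ryx) — i.e. symmetry.
F1: holds.
F2: fails — Rba but not Rab.
F3: fails — Rus but not Rsu.
Valid on: F1.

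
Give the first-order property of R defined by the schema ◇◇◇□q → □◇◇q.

∀x ∀y ∀z ((xR³y ∧ xRz) → ∃w (yRw ∧ zR²w))

This is a Sahlqvist (Geach-type) schema ◇^3□^1q → □^1◇^2q.
First-order correspondent: ∀x ∀y ∀z ((xR³y ∧ xRz) → ∃w (yRw ∧ zR²w)).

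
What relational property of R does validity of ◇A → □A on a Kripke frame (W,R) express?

partial functionality: ∀x ∀y ∀z (Rxy ∧ Rxz → y = z)

Suppose ◇A→□A is valid. Take Rxy, Rxz and set V(A)={y}. Then ◇A at x, so □A at x, so A at z, i.e. z=y.
Conversely, any frame satisfying ∀x ∀y ∀z (Rxy ∧ Rxz → y = z) validates the schema.
So the correspondent is partial functionality.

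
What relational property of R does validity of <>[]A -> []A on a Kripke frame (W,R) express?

This is frame-equivalent to ◇A → □◇A (substitute ¬A for A and contrapose).
Suppose ◇A→□◇A is valid. Take Rxy, Rxz and set V(A)={y}. Then ◇A at x, so □◇A at x, so ◇A at z, so some w with Rzw has A; w=y, i.e. Rzy. By symmetry of the argument, Ryz.

the Euclidean property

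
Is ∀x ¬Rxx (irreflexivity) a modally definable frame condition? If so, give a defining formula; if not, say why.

If a class were modally definable it would be closed under surjective bounded morphisms (Goldblatt–Thomason).
The 2-cycle (worlds 0,1 with 0→1→0) is irreflexive, and the map sending every world to a single reflexive point • is a surjective bounded morphism (forth: every edge maps to (•,•); back: every world has a successor). So any modal formula valid on the 2-cycle is also valid on the reflexive point, which is not irreflexive.
So the class is not modally definable.

Not modally definable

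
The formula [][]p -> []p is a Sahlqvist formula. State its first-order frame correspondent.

Suppose □□p→□p is valid. Take Rxy and set V(p)={w : xR²w}. Then □□p at x, so □p at x, so p at y, i.e. ∃z(Rxz∧Rzy).

Density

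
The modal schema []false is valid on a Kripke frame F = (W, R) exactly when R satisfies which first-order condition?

□⊥ is valid iff no world has any successor (otherwise □⊥ fails at any world with one).
The converse is a direct semantic check.
Frame condition: forall x forall y ~Rxy.

emptiness of R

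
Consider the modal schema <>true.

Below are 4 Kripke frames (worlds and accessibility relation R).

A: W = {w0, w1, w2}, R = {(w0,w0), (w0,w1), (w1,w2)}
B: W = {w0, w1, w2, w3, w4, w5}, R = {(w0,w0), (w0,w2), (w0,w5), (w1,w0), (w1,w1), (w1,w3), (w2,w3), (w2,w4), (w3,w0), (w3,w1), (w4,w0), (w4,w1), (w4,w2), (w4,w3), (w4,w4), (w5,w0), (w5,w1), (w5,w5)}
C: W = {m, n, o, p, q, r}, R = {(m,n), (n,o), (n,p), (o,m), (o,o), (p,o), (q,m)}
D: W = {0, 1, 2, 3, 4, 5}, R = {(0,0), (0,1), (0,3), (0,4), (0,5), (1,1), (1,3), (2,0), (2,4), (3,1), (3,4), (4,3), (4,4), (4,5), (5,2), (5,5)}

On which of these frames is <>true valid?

B, D

Frame correspondent (Sahlqvist): forall x exists y Rxy — i.e. seriality.
A: fails — world w2 has no successor.
B: condition met.
C: fails — world r has no successor.
D: condition met.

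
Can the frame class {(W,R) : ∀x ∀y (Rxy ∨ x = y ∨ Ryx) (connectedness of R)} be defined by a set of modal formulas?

Not definable by any modal formula

Modal frame validity is preserved under disjoint unions.
Take 4 disjoint single-world reflexive frames: each is trivially connected, but their disjoint union has 4 worlds with no edge between distinct components, so it is not connected.
So the class is not modally definable.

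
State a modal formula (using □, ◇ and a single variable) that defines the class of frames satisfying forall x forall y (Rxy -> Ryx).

A defining formula is q → □◇q (the B axiom).
Suppose q→□◇q is valid. Take Rxy and set V(q)={x}. Then q at x, so □◇q at x, so ◇q at y, so some z with Ryz has q; z=x, i.e. Ryx.

q → □◇q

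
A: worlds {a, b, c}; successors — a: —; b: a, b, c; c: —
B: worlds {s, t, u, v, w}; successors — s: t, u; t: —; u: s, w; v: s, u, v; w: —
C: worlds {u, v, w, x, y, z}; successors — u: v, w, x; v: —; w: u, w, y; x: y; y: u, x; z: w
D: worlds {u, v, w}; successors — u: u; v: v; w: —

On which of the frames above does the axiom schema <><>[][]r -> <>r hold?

The schema corresponds to a generalized confluence (Geach) condition: forall x forall y (x R^2 y -> exists w (y R^2 w & xRw)).
A: fails — bR²a but no w with aR²w and bRw.
B: fails — sR²s but no w* with sR²w* and sRw*.
C: fails — wR²v but no t with vR²t and wRt.
D: ✓.
Valid on: D.

D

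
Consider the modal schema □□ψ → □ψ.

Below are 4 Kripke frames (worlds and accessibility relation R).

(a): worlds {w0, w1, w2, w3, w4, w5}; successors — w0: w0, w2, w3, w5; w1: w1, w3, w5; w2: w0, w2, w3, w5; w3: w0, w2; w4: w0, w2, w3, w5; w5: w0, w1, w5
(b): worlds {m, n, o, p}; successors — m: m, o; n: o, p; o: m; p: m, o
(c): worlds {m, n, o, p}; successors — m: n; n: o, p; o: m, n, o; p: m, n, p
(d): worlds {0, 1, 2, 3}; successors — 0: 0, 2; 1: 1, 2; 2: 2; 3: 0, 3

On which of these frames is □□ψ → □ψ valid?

(a), (d)

The schema corresponds to density: ∀x ∀y (Rxy → ∃z (Rxz ∧ Rzy)).
(a): satisfies the condition.
(b): fails — Rnp but no z with Rnz and Rzp.
(c): fails — Rmn but no z with Rmz and Rzn.
(d): satisfies the condition.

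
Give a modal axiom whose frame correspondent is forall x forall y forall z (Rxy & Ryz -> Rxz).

This is transitivity; the standard corresponding axiom is 4: □s → □□s.
Suppose □s→□□s is valid. Take Rxy, Ryz and set V(s)={w : Rxw}. Then □s at x, so □□s at x, so □s at y, so s at z, i.e. Rxz.

□s → □□s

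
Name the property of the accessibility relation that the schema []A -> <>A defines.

Seriality

This is the D axiom.
Its frame correspondent is seriality — forall x exists y Rxy.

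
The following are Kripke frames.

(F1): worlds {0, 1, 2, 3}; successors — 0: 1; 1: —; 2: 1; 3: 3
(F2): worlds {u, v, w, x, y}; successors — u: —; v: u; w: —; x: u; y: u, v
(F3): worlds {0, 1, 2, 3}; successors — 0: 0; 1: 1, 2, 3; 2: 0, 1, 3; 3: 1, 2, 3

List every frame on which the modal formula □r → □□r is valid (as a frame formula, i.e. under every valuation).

The schema corresponds to transitivity: ∀x ∀y ∀z (Rxy ∧ Ryz → Rxz).
(F1): ✓.
(F2): ✓.
(F3): fails — R32 and R20 but not R30.

(F1), (F2)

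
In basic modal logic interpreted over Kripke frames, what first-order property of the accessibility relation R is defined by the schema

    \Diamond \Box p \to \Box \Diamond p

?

This is the .2 axiom.
Its frame correspondent is convergence — \forall x \forall y \forall z (Rxy \wedge Rxz \to \exists w (Ryw \wedge Rzw)).

Convergence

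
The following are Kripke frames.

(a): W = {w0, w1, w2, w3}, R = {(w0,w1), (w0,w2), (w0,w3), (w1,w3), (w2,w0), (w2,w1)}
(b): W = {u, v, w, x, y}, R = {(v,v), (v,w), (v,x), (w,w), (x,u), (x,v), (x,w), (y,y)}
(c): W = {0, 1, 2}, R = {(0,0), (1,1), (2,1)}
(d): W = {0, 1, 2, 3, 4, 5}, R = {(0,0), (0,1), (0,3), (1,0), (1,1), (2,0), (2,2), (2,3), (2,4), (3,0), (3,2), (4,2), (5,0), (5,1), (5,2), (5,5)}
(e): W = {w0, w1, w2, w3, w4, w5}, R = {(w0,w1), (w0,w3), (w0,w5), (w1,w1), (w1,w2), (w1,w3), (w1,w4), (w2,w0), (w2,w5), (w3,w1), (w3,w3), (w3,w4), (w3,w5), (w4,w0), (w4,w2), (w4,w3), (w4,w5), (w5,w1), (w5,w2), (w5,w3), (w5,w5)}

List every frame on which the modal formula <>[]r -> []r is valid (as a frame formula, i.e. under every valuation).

(c)

This is the axiom for the Euclidean property; its first-order frame correspondent is forall x forall y forall z (Rxy & Rxz -> Ryz).
(a): fails — Rw0w1 and Rw0w1 but not Rw1w1.
(b): fails — Rvw and Rvv but not Rwv.
(c): condition met.
(d): fails — R01 and R03 but not R13.
(e): fails — Rw0w1 and Rw0w5 but not Rw1w5.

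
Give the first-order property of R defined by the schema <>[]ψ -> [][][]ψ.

This is a Sahlqvist (Geach-type) schema ◇^1□^1ψ → □^3◇^0ψ.
Minimal-valuation argument: fix x; take any y with xR^1y and any z with xR^3z. Set V(ψ) to the set of worlds R-reachable from y in exactly 1 step. Then □^1ψ holds at y, so the antecedent holds at x; validity forces ◇^0ψ at z, giving a w with zR^0w and yR^1w.
First-order correspondent: forall x forall y forall z ((xRy & x R^3 z) -> exists w (yRw & z = w)).

forall x forall y forall z ((xRy & x R^3 z) -> exists w (yRw & z = w))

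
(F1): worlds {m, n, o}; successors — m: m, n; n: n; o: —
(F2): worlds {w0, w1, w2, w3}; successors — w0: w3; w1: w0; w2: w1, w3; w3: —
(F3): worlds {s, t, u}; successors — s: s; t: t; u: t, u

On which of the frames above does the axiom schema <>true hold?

Frame correspondent (Sahlqvist): forall x exists y Rxy — i.e. seriality.
(F1): fails — world o has no successor.
(F2): fails — world w3 has no successor.
(F3): ✓.

(F3)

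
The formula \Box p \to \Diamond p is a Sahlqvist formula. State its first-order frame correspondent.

Seriality

This schema is the D axiom.
Its frame correspondent is seriality — \forall x \exists y Rxy.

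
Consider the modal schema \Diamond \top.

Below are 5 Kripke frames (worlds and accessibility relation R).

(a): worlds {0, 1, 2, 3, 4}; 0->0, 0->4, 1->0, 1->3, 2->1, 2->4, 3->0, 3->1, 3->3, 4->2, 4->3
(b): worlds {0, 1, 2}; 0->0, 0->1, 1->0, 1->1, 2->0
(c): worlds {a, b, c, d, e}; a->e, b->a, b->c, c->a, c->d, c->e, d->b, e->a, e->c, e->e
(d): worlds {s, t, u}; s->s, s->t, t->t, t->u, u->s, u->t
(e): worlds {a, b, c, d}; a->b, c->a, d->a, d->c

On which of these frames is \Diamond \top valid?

The schema corresponds to seriality: \forall x \exists y Rxy.
(a): condition met.
(b): condition met.
(c): condition met.
(d): condition met.
(e): fails — world b has no successor.

(a), (b), (c), (d)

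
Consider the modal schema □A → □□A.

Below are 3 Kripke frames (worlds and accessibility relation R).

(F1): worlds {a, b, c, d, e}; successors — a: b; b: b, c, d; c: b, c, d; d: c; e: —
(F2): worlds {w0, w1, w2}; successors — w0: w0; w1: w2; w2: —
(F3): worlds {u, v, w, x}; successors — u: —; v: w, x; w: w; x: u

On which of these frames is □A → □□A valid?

The schema corresponds to transitivity: ∀x ∀y ∀z (Rxy ∧ Ryz → Rxz).
(F1): fails — Rdc and Rcd but not Rdd.
(F2): ✓.
(F3): fails — Rvx and Rxu but not Rvu.

(F2)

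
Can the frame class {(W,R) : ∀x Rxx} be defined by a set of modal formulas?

Yes — defined by □p → p

This is a Sahlqvist condition; the T axiom □p → p defines it.
Suppose □p→p is valid. At any x set V(p)={w : Rxw}. Then □p holds at x, so p holds at x, i.e. Rxx.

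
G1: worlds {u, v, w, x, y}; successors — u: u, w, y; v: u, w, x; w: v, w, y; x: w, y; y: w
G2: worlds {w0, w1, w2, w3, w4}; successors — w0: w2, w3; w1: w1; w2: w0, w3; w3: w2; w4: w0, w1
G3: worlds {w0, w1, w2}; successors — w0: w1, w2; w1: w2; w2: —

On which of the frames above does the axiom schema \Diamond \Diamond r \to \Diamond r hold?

G3

This is the axiom for transitivity; its first-order frame correspondent is \forall x \forall y \forall z (Rxy \wedge Ryz \to Rxz).
G1: fails — Rxw and Rwv but not Rxv.
G2: fails — Rw3w2 and Rw2w0 but not Rw3w0.
G3: holds.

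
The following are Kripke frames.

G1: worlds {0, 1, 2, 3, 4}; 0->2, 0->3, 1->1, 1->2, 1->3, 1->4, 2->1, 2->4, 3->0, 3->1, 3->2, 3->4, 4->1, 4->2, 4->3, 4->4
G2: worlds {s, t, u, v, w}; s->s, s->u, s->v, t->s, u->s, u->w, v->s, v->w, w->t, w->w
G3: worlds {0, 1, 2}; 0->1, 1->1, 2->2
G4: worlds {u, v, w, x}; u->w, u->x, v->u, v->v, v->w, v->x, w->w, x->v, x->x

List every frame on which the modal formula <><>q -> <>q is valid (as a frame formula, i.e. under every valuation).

The schema corresponds to transitivity: forall x forall y forall z (Rxy & Ryz -> Rxz).
G1: fails — R34 and R43 but not R33.
G2: fails — Rwt and Rts but not Rws.
G3: condition met.
G4: fails — Rux and Rxv but not Ruv.

G3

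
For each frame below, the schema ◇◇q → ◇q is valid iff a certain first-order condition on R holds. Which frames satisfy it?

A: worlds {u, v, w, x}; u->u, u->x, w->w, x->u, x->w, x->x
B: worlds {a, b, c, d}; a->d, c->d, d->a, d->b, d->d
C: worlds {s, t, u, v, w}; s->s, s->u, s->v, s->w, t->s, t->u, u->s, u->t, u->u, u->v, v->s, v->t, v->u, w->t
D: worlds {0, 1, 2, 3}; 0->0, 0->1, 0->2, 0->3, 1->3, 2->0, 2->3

Frame correspondent (Sahlqvist): ∀x ∀y ∀z (Rxy ∧ Ryz → Rxz) — i.e. transitivity.
A: fails — Rux and Rxw but not Ruw.
B: fails — Rcd and Rdb but not Rcb.
C: fails — Rwt and Rts but not Rws.
D: fails — R20 and R02 but not R22.
Valid on no frame.

none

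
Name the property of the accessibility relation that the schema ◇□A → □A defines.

Replacing A by ¬A and contraposing gives the equivalent schema ◇A → □◇A.
Suppose ◇A→□◇A is valid. Take Rxy, Rxz and set V(A)={y}. Then ◇A at x, so □◇A at x, so ◇A at z, so some w with Rzw has A; w=y, i.e. Rzy. By symmetry of the argument, Ryz.
The converse is a direct semantic check.
So the correspondent is the Euclidean property.

the Euclidean property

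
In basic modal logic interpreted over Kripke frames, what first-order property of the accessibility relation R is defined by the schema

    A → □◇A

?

Suppose A→□◇A is valid. Take Rxy and set V(A)={x}. Then A at x, so □◇A at x, so ◇A at y, so some z with Ryz has A; z=x, i.e. Ryx.

Symmetry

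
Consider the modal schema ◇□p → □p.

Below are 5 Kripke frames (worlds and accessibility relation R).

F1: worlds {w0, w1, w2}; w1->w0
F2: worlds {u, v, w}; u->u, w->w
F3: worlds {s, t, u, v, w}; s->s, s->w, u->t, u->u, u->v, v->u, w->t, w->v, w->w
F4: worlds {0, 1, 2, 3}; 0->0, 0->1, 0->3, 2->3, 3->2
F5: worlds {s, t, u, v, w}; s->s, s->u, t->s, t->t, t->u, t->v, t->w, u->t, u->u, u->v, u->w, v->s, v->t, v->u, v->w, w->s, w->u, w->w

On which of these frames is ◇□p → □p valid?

F2

This is the axiom for the Euclidean property; its first-order frame correspondent is ∀x ∀y ∀z (Rxy ∧ Rxz → Ryz).
F1: fails — Rw1w0 and Rw1w0 but not Rw0w0.
F2: condition met.
F3: fails — Rsw and Rss but not Rws.
F4: fails — R01 and R00 but not R10.
F5: fails — Rsu and Rss but not Rus.
Valid on: F2.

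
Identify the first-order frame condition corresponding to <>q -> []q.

This is the CD axiom.
Its frame correspondent is partial functionality — forall x forall y forall z (Rxy & Rxz -> y = z).

partial functionality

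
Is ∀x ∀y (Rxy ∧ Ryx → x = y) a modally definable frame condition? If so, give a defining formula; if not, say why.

Modal frame validity is preserved under surjective bounded morphisms.
The 6-cycle (worlds a,b,c,d,e,f with a→b→c→d→e→f→a) is antisymmetric. Sending even-indexed worlds to s and odd-indexed worlds to t is a surjective bounded morphism onto the two-world frame with s↔t, which is not antisymmetric.
Hence antisymmetry is not modally definable.

Not definable by any modal formula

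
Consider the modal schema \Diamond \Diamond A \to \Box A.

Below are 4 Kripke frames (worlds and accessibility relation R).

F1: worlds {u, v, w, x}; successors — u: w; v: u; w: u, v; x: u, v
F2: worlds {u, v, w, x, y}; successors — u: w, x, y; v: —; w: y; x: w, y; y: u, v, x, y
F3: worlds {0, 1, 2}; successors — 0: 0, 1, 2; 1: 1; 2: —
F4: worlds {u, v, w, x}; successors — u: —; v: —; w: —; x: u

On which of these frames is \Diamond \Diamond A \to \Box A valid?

F4

This is the axiom for a generalized confluence (Geach) condition; its first-order frame correspondent is \forall x \forall y \forall z ((x R^2 y \wedge xRz) \to \exists w (y = w \wedge z = w)).
F1: fails — uR²u, uRw but u ≠ w.
F2: fails — uR²u, uRw but u ≠ w.
F3: fails — 0R²0, 0R1 but 0 ≠ 1.
F4: satisfies the condition.
Valid on: F4.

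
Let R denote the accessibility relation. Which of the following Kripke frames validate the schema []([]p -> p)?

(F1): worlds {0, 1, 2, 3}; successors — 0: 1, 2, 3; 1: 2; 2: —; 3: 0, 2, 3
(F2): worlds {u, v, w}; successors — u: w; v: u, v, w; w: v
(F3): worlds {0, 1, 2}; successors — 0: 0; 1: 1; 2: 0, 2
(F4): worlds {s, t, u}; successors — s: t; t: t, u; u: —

(F3)

This is the axiom for shift-reflexivity; its first-order frame correspondent is forall x forall y (Rxy -> Ryy).
(F1): fails — R32 but not R22.
(F2): fails — Ruw but not Rww.
(F3): holds.
(F4): fails — Rtu but not Ruu.
Valid on: (F3).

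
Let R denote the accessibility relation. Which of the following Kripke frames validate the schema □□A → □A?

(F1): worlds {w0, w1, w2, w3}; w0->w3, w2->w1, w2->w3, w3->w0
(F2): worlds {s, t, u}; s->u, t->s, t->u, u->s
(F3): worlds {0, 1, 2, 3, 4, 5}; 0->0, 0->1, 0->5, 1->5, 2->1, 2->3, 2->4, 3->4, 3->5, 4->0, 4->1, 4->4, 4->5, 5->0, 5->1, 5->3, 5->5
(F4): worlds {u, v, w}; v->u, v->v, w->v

(F4)

This is the axiom for density; its first-order frame correspondent is ∀x ∀y (Rxy → ∃z (Rxz ∧ Rzy)).
(F1): fails — Rw3w0 but no z with Rw3z and Rzw0.
(F2): fails — Rsu but no z with Rsz and Rzu.
(F3): fails — R23 but no z with R2z and Rz3.
(F4): ✓.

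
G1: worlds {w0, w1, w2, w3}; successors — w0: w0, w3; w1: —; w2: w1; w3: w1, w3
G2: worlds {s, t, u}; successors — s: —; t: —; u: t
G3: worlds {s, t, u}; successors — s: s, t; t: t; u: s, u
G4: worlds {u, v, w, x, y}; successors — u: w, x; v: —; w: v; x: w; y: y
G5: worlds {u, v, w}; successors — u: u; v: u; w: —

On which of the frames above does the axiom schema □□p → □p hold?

Frame correspondent (Sahlqvist): ∀x ∀y (Rxy → ∃z (Rxz ∧ Rzy)) — i.e. density.
G1: fails — Rw2w1 but no z with Rw2z and Rzw1.
G2: fails — Rut but no z with Ruz and Rzt.
G3: holds.
G4: fails — Rxw but no z with Rxz and Rzw.
G5: holds.

G3, G5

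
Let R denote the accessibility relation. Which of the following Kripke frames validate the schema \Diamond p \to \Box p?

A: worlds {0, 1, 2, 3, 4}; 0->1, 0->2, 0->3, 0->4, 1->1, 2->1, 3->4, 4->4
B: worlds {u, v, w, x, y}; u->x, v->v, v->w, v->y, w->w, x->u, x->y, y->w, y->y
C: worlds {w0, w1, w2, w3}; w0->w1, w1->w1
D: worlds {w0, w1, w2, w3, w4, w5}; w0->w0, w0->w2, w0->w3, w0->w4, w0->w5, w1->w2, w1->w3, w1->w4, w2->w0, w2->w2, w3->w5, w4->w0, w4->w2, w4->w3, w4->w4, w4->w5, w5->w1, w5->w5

C

This is the axiom for partial functionality; its first-order frame correspondent is \forall x \forall y \forall z (Rxy \wedge Rxz \to y = z).
A: fails — 0 sees both 1 and 2.
B: fails — v sees both v and w.
C: holds.
D: fails — w0 sees both w0 and w2.
Valid on: C.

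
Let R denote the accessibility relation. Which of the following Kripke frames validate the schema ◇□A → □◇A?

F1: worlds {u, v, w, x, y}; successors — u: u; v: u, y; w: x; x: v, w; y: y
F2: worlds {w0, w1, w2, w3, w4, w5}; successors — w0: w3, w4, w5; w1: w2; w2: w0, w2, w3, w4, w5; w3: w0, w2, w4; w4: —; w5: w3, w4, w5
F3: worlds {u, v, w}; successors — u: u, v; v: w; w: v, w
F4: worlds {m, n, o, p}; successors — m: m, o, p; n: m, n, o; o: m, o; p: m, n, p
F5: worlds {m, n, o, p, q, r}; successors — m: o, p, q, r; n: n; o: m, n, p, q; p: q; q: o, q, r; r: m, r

F4

Frame correspondent (Sahlqvist): ∀x ∀y ∀z (Rxy ∧ Rxz → ∃w (Ryw ∧ Rzw)) — i.e. convergence.
F1: fails — Rvu and Rvy but u and y have no common successor.
F2: fails — Rw0w4 and Rw0w4 but w4 and w4 have no common successor.
F3: fails — Ruv and Ruu but v and u have no common successor.
F4: satisfies the condition.
F5: fails — Rmr and Rmp but r and p have no common successor.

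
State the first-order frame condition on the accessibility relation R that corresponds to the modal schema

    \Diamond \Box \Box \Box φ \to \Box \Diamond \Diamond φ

\forall x \forall y \forall z ((xRy \wedge xRz) \to \exists w (y R^3 w \wedge z R^2 w))

This is a Sahlqvist (Geach-type) schema ◇^1□^3φ → □^1◇^2φ.
First-order correspondent: \forall x \forall y \forall z ((xRy \wedge xRz) \to \exists w (y R^3 w \wedge z R^2 w)).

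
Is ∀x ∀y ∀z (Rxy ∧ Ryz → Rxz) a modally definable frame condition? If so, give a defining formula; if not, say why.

Definable; □p → □□p defines it

The condition is transitivity. A defining modal formula is □p → □□p.
Suppose □p→□□p is valid. Take Rxy, Ryz and set V(p)={w : Rxw}. Then □p at x, so □□p at x, so □p at y, so p at z, i.e. Rxz.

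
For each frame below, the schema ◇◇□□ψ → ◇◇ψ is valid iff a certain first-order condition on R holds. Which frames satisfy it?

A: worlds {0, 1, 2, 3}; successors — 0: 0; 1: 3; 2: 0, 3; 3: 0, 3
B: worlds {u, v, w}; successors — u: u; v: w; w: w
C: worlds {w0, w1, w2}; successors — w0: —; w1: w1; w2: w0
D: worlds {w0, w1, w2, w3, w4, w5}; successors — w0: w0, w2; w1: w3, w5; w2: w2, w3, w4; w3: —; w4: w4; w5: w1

A, B, C

Frame correspondent (Sahlqvist): ∀x ∀y (xR²y → ∃w (yR²w ∧ xR²w)) — i.e. a generalized confluence (Geach) condition.
A: condition met.
B: condition met.
C: condition met.
D: fails — w0R²w3 but no w with w3R²w and w0R²w.
Valid on: A, B, C.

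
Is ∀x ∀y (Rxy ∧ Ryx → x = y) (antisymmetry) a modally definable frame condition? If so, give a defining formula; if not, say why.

Not definable by any modal formula

Modal frame validity is preserved under surjective bounded morphisms.
The 4-cycle (worlds s,t,u,v with s→t→u→v→s) is antisymmetric. Sending even-indexed worlds to a and odd-indexed worlds to b is a surjective bounded morphism onto the two-world frame with a↔b, which is not antisymmetric.
So no modal formula (or set of formulas) defines exactly the antisymmetric frames.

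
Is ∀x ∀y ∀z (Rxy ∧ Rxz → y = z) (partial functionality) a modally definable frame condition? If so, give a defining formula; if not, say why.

Yes: it is partial functionality, defined by the CD schema ◇q → □q.
Suppose ◇q→□q is valid. Take Rxy, Rxz and set V(q)={y}. Then ◇q at x, so □q at x, so q at z, i.e. z=y.

Yes — defined by ◇q → □q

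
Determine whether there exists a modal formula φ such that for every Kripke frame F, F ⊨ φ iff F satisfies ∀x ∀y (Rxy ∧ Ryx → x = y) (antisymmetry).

If a class were modally definable it would be closed under surjective bounded morphisms (Goldblatt–Thomason).
The 6-cycle (worlds a,b,c,d,e,f with a→b→c→d→e→f→a) is antisymmetric. Sending even-indexed worlds to s and odd-indexed worlds to t is a surjective bounded morphism onto the two-world frame with s↔t, which is not antisymmetric.
So the class is not modally definable.

No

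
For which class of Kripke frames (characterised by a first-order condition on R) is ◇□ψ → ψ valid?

Equivalently (dual form): ψ → □◇ψ.
Suppose ψ→□◇ψ is valid. Take Rxy and set V(ψ)={x}. Then ψ at x, so □◇ψ at x, so ◇ψ at y, so some z with Ryz has ψ; z=x, i.e. Ryx.

Symmetry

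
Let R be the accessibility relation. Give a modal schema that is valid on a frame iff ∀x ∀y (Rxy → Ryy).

□(□r → r)

This is shift-reflexivity; the standard corresponding axiom is T□: □(□r → r).
Suppose □(□r→r) is valid. Take Rxy and set V(r)={w : Ryw}. Then at y, □r holds; since □(□r→r) at x, □r→r at y, so r at y, i.e. Ryy.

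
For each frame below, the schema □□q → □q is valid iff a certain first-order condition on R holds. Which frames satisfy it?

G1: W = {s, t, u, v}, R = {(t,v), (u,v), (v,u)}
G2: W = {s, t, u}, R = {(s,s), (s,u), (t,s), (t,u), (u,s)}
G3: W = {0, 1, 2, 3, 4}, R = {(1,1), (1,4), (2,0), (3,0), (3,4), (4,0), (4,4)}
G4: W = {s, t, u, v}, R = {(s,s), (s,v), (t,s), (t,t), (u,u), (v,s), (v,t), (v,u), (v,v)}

This is the axiom for density; its first-order frame correspondent is ∀x ∀y (Rxy → ∃z (Rxz ∧ Rzy)).
G1: fails — Ruv but no z with Ruz and Rzv.
G2: ✓.
G3: fails — R20 but no z with R2z and Rz0.
G4: ✓.

G2, G4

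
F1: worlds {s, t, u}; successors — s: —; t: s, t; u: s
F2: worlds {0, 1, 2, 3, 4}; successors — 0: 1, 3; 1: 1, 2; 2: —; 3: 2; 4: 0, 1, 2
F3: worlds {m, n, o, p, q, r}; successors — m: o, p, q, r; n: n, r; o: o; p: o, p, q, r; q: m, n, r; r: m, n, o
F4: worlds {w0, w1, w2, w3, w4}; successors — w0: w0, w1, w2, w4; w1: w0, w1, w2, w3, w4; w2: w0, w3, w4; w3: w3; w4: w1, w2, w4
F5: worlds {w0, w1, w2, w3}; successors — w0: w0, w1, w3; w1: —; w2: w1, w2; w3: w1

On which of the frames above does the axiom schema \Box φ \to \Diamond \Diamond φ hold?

F3, F4

Frame correspondent (Sahlqvist): \forall x \exists w (xRw \wedge x R^2 w) — i.e. a generalized confluence (Geach) condition.
F1: fails — at s but no w with sRw and sR²w.
F2: fails — at 2 but no w with 2Rw and 2R²w.
F3: satisfies the condition.
F4: satisfies the condition.
F5: fails — at w1 but no w with w1Rw and w1R²w.
Valid on: F3, F4.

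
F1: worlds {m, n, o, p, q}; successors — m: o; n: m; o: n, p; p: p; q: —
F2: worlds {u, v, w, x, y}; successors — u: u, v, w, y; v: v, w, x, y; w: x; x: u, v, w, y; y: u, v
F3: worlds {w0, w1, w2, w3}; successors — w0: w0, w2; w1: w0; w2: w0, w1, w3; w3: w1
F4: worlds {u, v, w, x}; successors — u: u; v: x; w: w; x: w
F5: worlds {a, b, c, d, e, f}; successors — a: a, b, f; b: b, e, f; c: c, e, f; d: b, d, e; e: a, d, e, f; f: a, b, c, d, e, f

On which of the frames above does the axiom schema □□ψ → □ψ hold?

This is the axiom for density; its first-order frame correspondent is ∀x ∀y (Rxy → ∃z (Rxz ∧ Rzy)).
F1: fails — Ron but no z with Roz and Rzn.
F2: fails — Rwx but no z with Rwz and Rzx.
F3: fails — Rw3w1 but no z with Rw3z and Rzw1.
F4: fails — Rvx but no z with Rvz and Rzx.
F5: condition met.

F5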